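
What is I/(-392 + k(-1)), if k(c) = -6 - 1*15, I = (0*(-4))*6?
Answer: 0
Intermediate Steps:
I = 0 (I = 0*6 = 0)
k(c) = -21 (k(c) = -6 - 15 = -21)
I/(-392 + k(-1)) = 0/(-392 - 21) = 0/(-413) = 0*(-1/413) = 0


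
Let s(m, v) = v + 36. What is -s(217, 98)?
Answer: -134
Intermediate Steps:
s(m, v) = 36 + v
-s(217, 98) = -(36 + 98) = -1*134 = -134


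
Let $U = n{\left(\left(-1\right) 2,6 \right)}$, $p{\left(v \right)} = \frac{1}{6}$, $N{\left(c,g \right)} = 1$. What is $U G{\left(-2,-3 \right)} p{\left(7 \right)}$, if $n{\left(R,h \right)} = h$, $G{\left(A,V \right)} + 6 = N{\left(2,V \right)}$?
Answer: $-5$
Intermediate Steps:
$p{\left(v \right)} = \frac{1}{6}$
$G{\left(A,V \right)} = -5$ ($G{\left(A,V \right)} = -6 + 1 = -5$)
$U = 6$
$U G{\left(-2,-3 \right)} p{\left(7 \right)} = 6 \left(-5\right) \frac{1}{6} = \left(-30\right) \frac{1}{6} = -5$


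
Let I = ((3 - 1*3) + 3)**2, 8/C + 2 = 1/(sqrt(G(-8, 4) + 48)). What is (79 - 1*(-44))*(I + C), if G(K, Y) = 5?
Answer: 129273/211 - 984*sqrt(53)/211 ≈ 578.72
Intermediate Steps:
C = 8/(-2 + sqrt(53)/53) (C = 8/(-2 + 1/(sqrt(5 + 48))) = 8/(-2 + 1/(sqrt(53))) = 8/(-2 + sqrt(53)/53) ≈ -4.2950)
I = 9 (I = ((3 - 3) + 3)**2 = (0 + 3)**2 = 3**2 = 9)
(79 - 1*(-44))*(I + C) = (79 - 1*(-44))*(9 + (-848/211 - 8*sqrt(53)/211)) = (79 + 44)*(1051/211 - 8*sqrt(53)/211) = 123*(1051/211 - 8*sqrt(53)/211) = 129273/211 - 984*sqrt(53)/211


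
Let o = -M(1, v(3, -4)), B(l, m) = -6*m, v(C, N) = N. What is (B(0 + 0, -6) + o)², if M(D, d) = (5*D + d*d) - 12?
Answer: 729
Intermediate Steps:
M(D, d) = -12 + d² + 5*D (M(D, d) = (5*D + d²) - 12 = (d² + 5*D) - 12 = -12 + d² + 5*D)
o = -9 (o = -(-12 + (-4)² + 5*1) = -(-12 + 16 + 5) = -1*9 = -9)
(B(0 + 0, -6) + o)² = (-6*(-6) - 9)² = (36 - 9)² = 27² = 729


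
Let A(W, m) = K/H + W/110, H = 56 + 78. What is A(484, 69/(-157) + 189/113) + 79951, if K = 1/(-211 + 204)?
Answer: 374990821/4690 ≈ 79955.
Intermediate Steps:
K = -1/7 (K = 1/(-7) = -1/7 ≈ -0.14286)
H = 134
A(W, m) = -1/938 + W/110 (A(W, m) = -1/7/134 + W/110 = -1/7*1/134 + W*(1/110) = -1/938 + W/110)
A(484, 69/(-157) + 189/113) + 79951 = (-1/938 + (1/110)*484) + 79951 = (-1/938 + 22/5) + 79951 = 20631/4690 + 79951 = 374990821/4690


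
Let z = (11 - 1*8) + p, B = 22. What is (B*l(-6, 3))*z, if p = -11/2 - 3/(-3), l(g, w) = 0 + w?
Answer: -99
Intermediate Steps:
l(g, w) = w
p = -9/2 (p = -11*½ - 3*(-⅓) = -11/2 + 1 = -9/2 ≈ -4.5000)
z = -3/2 (z = (11 - 1*8) - 9/2 = (11 - 8) - 9/2 = 3 - 9/2 = -3/2 ≈ -1.5000)
(B*l(-6, 3))*z = (22*3)*(-3/2) = 66*(-3/2) = -99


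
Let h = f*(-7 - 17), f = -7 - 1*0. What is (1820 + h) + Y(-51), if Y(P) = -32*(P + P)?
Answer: 5252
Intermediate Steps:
f = -7 (f = -7 + 0 = -7)
Y(P) = -64*P
h = 168 (h = -7*(-7 - 17) = -7*(-24) = 168)
(1820 + h) + Y(-51) = (1820 + 168) - 64*(-51) = 1988 + 3264 = 5252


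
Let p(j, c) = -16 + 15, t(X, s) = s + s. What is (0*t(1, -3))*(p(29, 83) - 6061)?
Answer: 0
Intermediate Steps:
t(X, s) = 2*s
p(j, c) = -1
(0*t(1, -3))*(p(29, 83) - 6061) = (0*(2*(-3)))*(-1 - 6061) = (0*(-6))*(-6062) = 0*(-6062) = 0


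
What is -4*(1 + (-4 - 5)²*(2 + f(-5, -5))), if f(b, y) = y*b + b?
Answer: -7132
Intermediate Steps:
f(b, y) = b + b*y (f(b, y) = b*y + b = b + b*y)
-4*(1 + (-4 - 5)²*(2 + f(-5, -5))) = -4*(1 + (-4 - 5)²*(2 - 5*(1 - 5))) = -4*(1 + (-9)²*(2 - 5*(-4))) = -4*(1 + 81*(2 + 20)) = -4*(1 + 81*22) = -4*(1 + 1782) = -4*1783 = -7132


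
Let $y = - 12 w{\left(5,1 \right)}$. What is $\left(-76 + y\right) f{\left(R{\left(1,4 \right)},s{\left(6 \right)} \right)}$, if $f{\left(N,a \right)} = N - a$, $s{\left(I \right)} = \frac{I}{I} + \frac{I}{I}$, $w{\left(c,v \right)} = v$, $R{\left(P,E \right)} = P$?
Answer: $88$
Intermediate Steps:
$s{\left(I \right)} = 2$ ($s{\left(I \right)} = 1 + 1 = 2$)
$y = -12$ ($y = \left(-12\right) 1 = -12$)
$\left(-76 + y\right) f{\left(R{\left(1,4 \right)},s{\left(6 \right)} \right)} = \left(-76 - 12\right) \left(1 - 2\right) = - 88 \left(1 - 2\right) = \left(-88\right) \left(-1\right) = 88$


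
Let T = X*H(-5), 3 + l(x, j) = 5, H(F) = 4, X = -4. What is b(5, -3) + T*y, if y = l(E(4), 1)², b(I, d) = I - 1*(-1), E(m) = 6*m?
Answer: -58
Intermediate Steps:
l(x, j) = 2 (l(x, j) = -3 + 5 = 2)
b(I, d) = 1 + I (b(I, d) = I + 1 = 1 + I)
T = -16 (T = -4*4 = -16)
y = 4 (y = 2² = 4)
b(5, -3) + T*y = (1 + 5) - 16*4 = 6 - 64 = -58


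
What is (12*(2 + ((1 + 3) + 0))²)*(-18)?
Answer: -7776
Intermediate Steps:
(12*(2 + ((1 + 3) + 0))²)*(-18) = (12*(2 + (4 + 0))²)*(-18) = (12*(2 + 4)²)*(-18) = (12*6²)*(-18) = (12*36)*(-18) = 432*(-18) = -7776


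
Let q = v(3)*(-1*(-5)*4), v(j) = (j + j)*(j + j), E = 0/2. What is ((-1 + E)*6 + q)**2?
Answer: 509796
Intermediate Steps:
E = 0 (E = 0*(1/2) = 0)
v(j) = 4*j**2 (v(j) = (2*j)*(2*j) = 4*j**2)
q = 720 (q = (4*3**2)*(-1*(-5)*4) = (4*9)*(5*4) = 36*20 = 720)
((-1 + E)*6 + q)**2 = ((-1 + 0)*6 + 720)**2 = (-1*6 + 720)**2 = (-6 + 720)**2 = 714**2 = 509796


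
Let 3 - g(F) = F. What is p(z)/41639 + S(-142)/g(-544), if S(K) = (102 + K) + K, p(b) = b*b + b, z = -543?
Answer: 153407084/22776533 ≈ 6.7353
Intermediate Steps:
g(F) = 3 - F
p(b) = b + b**2 (p(b) = b**2 + b = b + b**2)
S(K) = 102 + 2*K
p(z)/41639 + S(-142)/g(-544) = -543*(1 - 543)/41639 + (102 + 2*(-142))/(3 - 1*(-544)) = -543*(-542)*(1/41639) + (102 - 284)/(3 + 544) = 294306*(1/41639) - 182/547 = 294306/41639 - 182*1/547 = 294306/41639 - 182/547 = 153407084/22776533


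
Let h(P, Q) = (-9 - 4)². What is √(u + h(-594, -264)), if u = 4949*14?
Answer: √69455 ≈ 263.54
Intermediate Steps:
u = 69286
h(P, Q) = 169 (h(P, Q) = (-13)² = 169)
√(u + h(-594, -264)) = √(69286 + 169) = √69455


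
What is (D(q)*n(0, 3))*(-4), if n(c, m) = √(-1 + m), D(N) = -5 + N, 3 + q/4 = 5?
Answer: -12*√2 ≈ -16.971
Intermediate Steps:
q = 8 (q = -12 + 4*5 = -12 + 20 = 8)
(D(q)*n(0, 3))*(-4) = ((-5 + 8)*√(-1 + 3))*(-4) = (3*√2)*(-4) = -12*√2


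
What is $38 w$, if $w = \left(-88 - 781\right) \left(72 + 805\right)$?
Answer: $-28960294$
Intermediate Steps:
$w = -762113$ ($w = \left(-869\right) 877 = -762113$)
$38 w = 38 \left(-762113\right) = -28960294$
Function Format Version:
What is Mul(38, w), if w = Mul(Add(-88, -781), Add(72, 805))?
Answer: -28960294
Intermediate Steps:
w = -762113 (w = Mul(-869, 877) = -762113)
Mul(38, w) = Mul(38, -762113) = -28960294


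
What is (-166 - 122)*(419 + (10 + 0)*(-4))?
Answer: -109152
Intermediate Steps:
(-166 - 122)*(419 + (10 + 0)*(-4)) = -288*(419 + 10*(-4)) = -288*(419 - 40) = -288*379 = -109152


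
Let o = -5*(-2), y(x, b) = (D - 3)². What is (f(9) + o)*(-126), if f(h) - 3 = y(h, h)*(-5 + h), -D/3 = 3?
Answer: -74214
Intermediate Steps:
D = -9 (D = -3*3 = -9)
y(x, b) = 144 (y(x, b) = (-9 - 3)² = (-12)² = 144)
o = 10
f(h) = -717 + 144*h (f(h) = 3 + 144*(-5 + h) = 3 + (-720 + 144*h) = -717 + 144*h)
(f(9) + o)*(-126) = ((-717 + 144*9) + 10)*(-126) = ((-717 + 1296) + 10)*(-126) = (579 + 10)*(-126) = 589*(-126) = -74214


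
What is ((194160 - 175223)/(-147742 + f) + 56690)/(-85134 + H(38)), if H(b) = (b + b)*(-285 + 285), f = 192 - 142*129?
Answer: -9403037983/14121006312 ≈ -0.66589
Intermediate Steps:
f = -18126 (f = 192 - 18318 = -18126)
H(b) = 0 (H(b) = (2*b)*0 = 0)
((194160 - 175223)/(-147742 + f) + 56690)/(-85134 + H(38)) = ((194160 - 175223)/(-147742 - 18126) + 56690)/(-85134 + 0) = (18937/(-165868) + 56690)/(-85134) = (18937*(-1/165868) + 56690)*(-1/85134) = (-18937/165868 + 56690)*(-1/85134) = (9403037983/165868)*(-1/85134) = -9403037983/14121006312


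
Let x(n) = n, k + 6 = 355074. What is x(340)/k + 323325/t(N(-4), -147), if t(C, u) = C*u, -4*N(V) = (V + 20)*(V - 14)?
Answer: -151850215/4970952 ≈ -30.548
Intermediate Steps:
k = 355068 (k = -6 + 355074 = 355068)
N(V) = -(-14 + V)*(20 + V)/4 (N(V) = -(V + 20)*(V - 14)/4 = -(20 + V)*(-14 + V)/4 = -(-14 + V)*(20 + V)/4)
x(340)/k + 323325/t(N(-4), -147) = 340/355068 + 323325/(((70 - 3/2*(-4) - ¼*(-4)²)*(-147))) = 340*(1/355068) + 323325/(((70 + 6 - ¼*16)*(-147))) = 85/88767 + 323325/(((70 + 6 - 4)*(-147))) = 85/88767 + 323325/((72*(-147))) = 85/88767 + 323325/(-10584) = 85/88767 + 323325*(-1/10584) = 85/88767 - 11975/392 = -151850215/4970952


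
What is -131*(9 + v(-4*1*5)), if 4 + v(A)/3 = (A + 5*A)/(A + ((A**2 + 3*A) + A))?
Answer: 2751/5 ≈ 550.20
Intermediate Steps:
v(A) = -12 + 18*A/(A**2 + 5*A) (v(A) = -12 + 3*((A + 5*A)/(A + ((A**2 + 3*A) + A))) = -12 + 3*((6*A)/(A + (A**2 + 4*A))) = -12 + 3*((6*A)/(A**2 + 5*A)) = -12 + 3*(6*A/(A**2 + 5*A)) = -12 + 18*A/(A**2 + 5*A))
-131*(9 + v(-4*1*5)) = -131*(9 + 6*(-7 - 2*(-4*1)*5)/(5 - 4*1*5)) = -131*(9 + 6*(-7 - (-8)*5)/(5 - 4*5)) = -131*(9 + 6*(-7 - 2*(-20))/(5 - 20)) = -131*(9 + 6*(-7 + 40)/(-15)) = -131*(9 + 6*(-1/15)*33) = -131*(9 - 66/5) = -131*(-21/5) = 2751/5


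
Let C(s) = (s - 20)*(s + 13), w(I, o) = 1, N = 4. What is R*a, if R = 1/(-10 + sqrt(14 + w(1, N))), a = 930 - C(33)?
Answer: -664/17 - 332*sqrt(15)/85 ≈ -54.186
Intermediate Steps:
C(s) = (-20 + s)*(13 + s)
a = 332 (a = 930 - (-260 + 33**2 - 7*33) = 930 - (-260 + 1089 - 231) = 930 - 1*598 = 930 - 598 = 332)
R = 1/(-10 + sqrt(15)) (R = 1/(-10 + sqrt(14 + 1)) = 1/(-10 + sqrt(15)) ≈ -0.16321)
R*a = (-2/17 - sqrt(15)/85)*332 = -664/17 - 332*sqrt(15)/85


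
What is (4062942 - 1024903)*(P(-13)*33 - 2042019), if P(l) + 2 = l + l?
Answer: -6206540508777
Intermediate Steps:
P(l) = -2 + 2*l (P(l) = -2 + (l + l) = -2 + 2*l)
(4062942 - 1024903)*(P(-13)*33 - 2042019) = (4062942 - 1024903)*((-2 + 2*(-13))*33 - 2042019) = 3038039*((-2 - 26)*33 - 2042019) = 3038039*(-28*33 - 2042019) = 3038039*(-924 - 2042019) = 3038039*(-2042943) = -6206540508777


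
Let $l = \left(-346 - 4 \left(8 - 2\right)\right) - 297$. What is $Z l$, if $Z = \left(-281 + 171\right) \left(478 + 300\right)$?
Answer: $57081860$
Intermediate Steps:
$l = -667$ ($l = \left(-346 - 24\right) - 297 = -370 - 297 = -667$)
$Z = -85580$ ($Z = \left(-110\right) 778 = -85580$)
$Z l = \left(-85580\right) \left(-667\right) = 57081860$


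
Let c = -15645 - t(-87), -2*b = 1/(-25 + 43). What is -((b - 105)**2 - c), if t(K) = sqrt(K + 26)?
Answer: -34571881/1296 - I*sqrt(61) ≈ -26676.0 - 7.8102*I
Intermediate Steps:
b = -1/36 (b = -1/(2*(-25 + 43)) = -1/2/18 = -1/2*1/18 = -1/36 ≈ -0.027778)
t(K) = sqrt(26 + K)
c = -15645 - I*sqrt(61) (c = -15645 - sqrt(26 - 87) = -15645 - sqrt(-61) = -15645 - I*sqrt(61) ≈ -15645.0 - 7.8102*I)
-((b - 105)**2 - c) = -((-1/36 - 105)**2 - (-15645 - I*sqrt(61))) = -((-3781/36)**2 + (15645 + I*sqrt(61))) = -(14295961/1296 + (15645 + I*sqrt(61))) = -(34571881/1296 + I*sqrt(61)) = -34571881/1296 - I*sqrt(61)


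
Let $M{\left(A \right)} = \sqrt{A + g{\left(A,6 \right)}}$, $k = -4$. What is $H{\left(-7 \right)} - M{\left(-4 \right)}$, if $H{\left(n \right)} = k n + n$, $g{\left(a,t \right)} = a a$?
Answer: $21 - 2 \sqrt{3} \approx 17.536$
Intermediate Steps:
$g{\left(a,t \right)} = a^{2}$
$M{\left(A \right)} = \sqrt{A + A^{2}}$
$H{\left(n \right)} = - 3 n$ ($H{\left(n \right)} = - 4 n + n = - 3 n$)
$H{\left(-7 \right)} - M{\left(-4 \right)} = \left(-3\right) \left(-7\right) - \sqrt{- 4 \left(1 - 4\right)} = 21 - \sqrt{\left(-4\right) \left(-3\right)} = 21 - \sqrt{12} = 21 - 2 \sqrt{3}$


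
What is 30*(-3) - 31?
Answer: -121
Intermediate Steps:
30*(-3) - 31 = -90 - 31 = -121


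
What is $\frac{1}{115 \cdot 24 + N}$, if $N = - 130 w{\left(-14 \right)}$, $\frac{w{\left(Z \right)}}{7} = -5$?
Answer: $\frac{1}{7310} \approx 0.0001368$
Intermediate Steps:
$w{\left(Z \right)} = -35$ ($w{\left(Z \right)} = 7 \left(-5\right) = -35$)
$N = 4550$ ($N = \left(-130\right) \left(-35\right) = 4550$)
$\frac{1}{115 \cdot 24 + N} = \frac{1}{115 \cdot 24 + 4550} = \frac{1}{2760 + 4550} = \frac{1}{7310}$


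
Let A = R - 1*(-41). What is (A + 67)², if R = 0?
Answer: 11664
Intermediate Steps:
A = 41 (A = 0 - 1*(-41) = 0 + 41 = 41)
(A + 67)² = (41 + 67)² = 108² = 11664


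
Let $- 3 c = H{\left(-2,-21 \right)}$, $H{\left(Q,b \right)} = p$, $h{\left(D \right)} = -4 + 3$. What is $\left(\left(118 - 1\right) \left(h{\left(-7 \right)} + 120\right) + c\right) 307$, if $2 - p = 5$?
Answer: $4274668$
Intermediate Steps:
$p = -3$ ($p = 2 - 5 = -3$)
$h{\left(D \right)} = -1$
$H{\left(Q,b \right)} = -3$
$c = 1$ ($c = \left(- \frac{1}{3}\right) \left(-3\right) = 1$)
$\left(\left(118 - 1\right) \left(h{\left(-7 \right)} + 120\right) + c\right) 307 = \left(\left(118 - 1\right) \left(-1 + 120\right) + 1\right) 307 = \left(117 \cdot 119 + 1\right) 307 = \left(13923 + 1\right) 307 = 13924 \cdot 307 = 4274668$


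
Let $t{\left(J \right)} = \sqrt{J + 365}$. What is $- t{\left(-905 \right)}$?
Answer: $- 6 i \sqrt{15} \approx - 23.238 i$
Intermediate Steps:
$t{\left(J \right)} = \sqrt{365 + J}$
$- t{\left(-905 \right)} = - \sqrt{365 - 905} = - \sqrt{-540} = - 6 i \sqrt{15}$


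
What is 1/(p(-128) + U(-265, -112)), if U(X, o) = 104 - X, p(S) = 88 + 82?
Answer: 1/539 ≈ 0.0018553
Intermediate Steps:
p(S) = 170
1/(p(-128) + U(-265, -112)) = 1/(170 + (104 - 1*(-265))) = 1/(170 + (104 + 265)) = 1/(170 + 369) = 1/539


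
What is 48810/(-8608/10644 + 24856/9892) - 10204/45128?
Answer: 1811884334104901/63255680678 ≈ 28644.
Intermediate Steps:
48810/(-8608/10644 + 24856/9892) - 10204/45128 = 48810/(-8608*1/10644 + 24856*(1/9892)) - 10204*1/45128 = 48810/(-2152/2661 + 6214/2473) - 2551/11282 = 48810/(11213558/6580653) - 2551/11282 = 48810*(6580653/11213558) - 2551/11282 = 160600836465/5606779 - 2551/11282 = 1811884334104901/63255680678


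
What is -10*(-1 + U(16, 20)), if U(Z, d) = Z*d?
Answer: -3190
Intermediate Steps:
-10*(-1 + U(16, 20)) = -10*(-1 + 16*20) = -10*(-1 + 320) = -10*319 = -3190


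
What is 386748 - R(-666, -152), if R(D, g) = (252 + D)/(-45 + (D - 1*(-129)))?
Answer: 37514487/97 ≈ 3.8675e+5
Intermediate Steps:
R(D, g) = (252 + D)/(84 + D) (R(D, g) = (252 + D)/(-45 + (D + 129)) = (252 + D)/(-45 + (129 + D)) = (252 + D)/(84 + D))
386748 - R(-666, -152) = 386748 - (252 - 666)/(84 - 666) = 386748 - (-414)/(-582) = 386748 - (-1)*(-414)/582 = 386748 - 1*69/97 = 386748 - 69/97 = 37514487/97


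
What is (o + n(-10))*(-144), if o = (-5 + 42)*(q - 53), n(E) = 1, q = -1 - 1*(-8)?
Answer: 244944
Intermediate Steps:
q = 7 (q = -1 + 8 = 7)
o = -1702 (o = (-5 + 42)*(7 - 53) = 37*(-46) = -1702)
(o + n(-10))*(-144) = (-1702 + 1)*(-144) = -1701*(-144) = 244944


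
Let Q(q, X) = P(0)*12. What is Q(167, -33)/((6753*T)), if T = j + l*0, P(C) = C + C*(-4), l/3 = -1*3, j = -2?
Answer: 0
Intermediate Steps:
l = -9 (l = 3*(-1*3) = 3*(-3) = -9)
P(C) = -3*C (P(C) = C - 4*C = -3*C)
Q(q, X) = 0 (Q(q, X) = -3*0*12 = 0*12 = 0)
T = -2 (T = -2 - 9*0 = -2 + 0 = -2)
Q(167, -33)/((6753*T)) = 0/((6753*(-2))) = 0/(-13506) = 0*(-1/13506) = 0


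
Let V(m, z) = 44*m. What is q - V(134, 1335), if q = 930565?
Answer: 924669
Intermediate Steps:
q - V(134, 1335) = 930565 - 44*134 = 930565 - 1*5896 = 930565 - 5896 = 924669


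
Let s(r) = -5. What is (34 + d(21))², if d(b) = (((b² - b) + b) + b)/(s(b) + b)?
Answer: 253009/64 ≈ 3953.3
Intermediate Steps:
d(b) = (b + b²)/(-5 + b) (d(b) = (((b² - b) + b) + b)/(-5 + b) = (b² + b)/(-5 + b) = (b + b²)/(-5 + b))
(34 + d(21))² = (34 + 21*(1 + 21)/(-5 + 21))² = (34 + 21*22/16)² = (34 + 21*(1/16)*22)² = (34 + 231/8)² = (503/8)² = 253009/64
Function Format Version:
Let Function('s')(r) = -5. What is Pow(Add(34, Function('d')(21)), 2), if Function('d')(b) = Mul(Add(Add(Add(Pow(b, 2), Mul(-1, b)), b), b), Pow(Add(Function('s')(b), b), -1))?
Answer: Rational(253009, 64) ≈ 3953.3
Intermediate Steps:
Function('d')(b) = Mul(Pow(Add(-5, b), -1), Add(b, Pow(b, 2))) (Function('d')(b) = Mul(Add(Add(Add(Pow(b, 2), Mul(-1, b)), b), b), Pow(Add(-5, b), -1)) = Mul(Add(Pow(b, 2), b), Pow(Add(-5, b), -1)) = Mul(Add(b, Pow(b, 2)), Pow(Add(-5, b), -1)) = Mul(Pow(Add(-5, b), -1), Add(b, Pow(b, 2))))
Pow(Add(34, Function('d')(21)), 2) = Pow(Add(34, Mul(21, Pow(Add(-5, 21), -1), Add(1, 21))), 2) = Pow(Add(34, Mul(21, Pow(16, -1), 22)), 2) = Pow(Add(34, Mul(21, Rational(1, 16), 22)), 2) = Pow(Add(34, Rational(231, 8)), 2) = Pow(Rational(503, 8), 2) = Rational(253009, 64)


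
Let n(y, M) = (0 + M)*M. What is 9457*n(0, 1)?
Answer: 9457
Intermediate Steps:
n(y, M) = M² (n(y, M) = M*M = M²)
9457*n(0, 1) = 9457*1² = 9457*1 = 9457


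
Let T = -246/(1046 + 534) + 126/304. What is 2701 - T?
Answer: 162152503/60040 ≈ 2700.7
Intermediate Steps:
T = 15537/60040 (T = -246/1580 + 126*(1/304) = -246*1/1580 + 63/152 = -123/790 + 63/152 = 15537/60040 ≈ 0.25878)
2701 - T = 2701 - 1*15537/60040 = 2701 - 15537/60040 = 162152503/60040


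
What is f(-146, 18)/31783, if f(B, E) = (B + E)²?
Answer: 16384/31783 ≈ 0.51550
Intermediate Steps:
f(-146, 18)/31783 = (-146 + 18)²/31783 = (-128)²*(1/31783) = 16384*(1/31783) = 16384/31783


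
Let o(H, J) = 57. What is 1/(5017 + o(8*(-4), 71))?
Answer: 1/5074 ≈ 0.00019708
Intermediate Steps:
1/(5017 + o(8*(-4), 71)) = 1/(5017 + 57) = 1/5074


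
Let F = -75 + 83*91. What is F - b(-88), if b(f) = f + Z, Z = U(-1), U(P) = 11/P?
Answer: 7577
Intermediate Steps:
F = 7478 (F = -75 + 7553 = 7478)
Z = -11 (Z = 11/(-1) = 11*(-1) = -11)
b(f) = -11 + f (b(f) = f - 11 = -11 + f)
F - b(-88) = 7478 - (-11 - 88) = 7478 - 1*(-99) = 7478 + 99 = 7577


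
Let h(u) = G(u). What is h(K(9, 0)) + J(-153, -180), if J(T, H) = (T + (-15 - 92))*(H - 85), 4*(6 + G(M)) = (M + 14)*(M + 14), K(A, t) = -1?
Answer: 275745/4 ≈ 68936.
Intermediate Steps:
G(M) = -6 + (14 + M)**2/4 (G(M) = -6 + ((M + 14)*(M + 14))/4 = -6 + ((14 + M)*(14 + M))/4 = -6 + (14 + M)**2/4)
J(T, H) = (-107 + T)*(-85 + H) (J(T, H) = (T - 107)*(-85 + H) = (-107 + T)*(-85 + H))
h(u) = -6 + (14 + u)**2/4
h(K(9, 0)) + J(-153, -180) = (-6 + (14 - 1)**2/4) + (9095 - 107*(-180) - 85*(-153) - 180*(-153)) = (-6 + (1/4)*13**2) + (9095 + 19260 + 13005 + 27540) = (-6 + (1/4)*169) + 68900 = (-6 + 169/4) + 68900 = 145/4 + 68900 = 275745/4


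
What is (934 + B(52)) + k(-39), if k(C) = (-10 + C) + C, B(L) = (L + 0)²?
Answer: 3550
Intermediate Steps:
B(L) = L²
k(C) = -10 + 2*C
(934 + B(52)) + k(-39) = (934 + 52²) + (-10 + 2*(-39)) = (934 + 2704) + (-10 - 78) = 3638 - 88 = 3550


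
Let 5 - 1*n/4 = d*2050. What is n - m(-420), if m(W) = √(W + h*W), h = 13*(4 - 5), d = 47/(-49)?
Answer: 386380/49 - 12*√35 ≈ 7814.3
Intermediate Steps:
d = -47/49 (d = 47*(-1/49) = -47/49 ≈ -0.95918)
h = -13 (h = 13*(-1) = -13)
m(W) = 2*√3*√(-W) (m(W) = √(W - 13*W) = √(-12*W) = 2*√3*√(-W))
n = 386380/49 (n = 20 - (-188)*2050/49 = 20 - 4*(-96350/49) = 20 + 385400/49 = 386380/49 ≈ 7885.3)
n - m(-420) = 386380/49 - 2*√3*√(-1*(-420)) = 386380/49 - 2*√3*√420 = 386380/49 - 2*√3*2*√105 = 386380/49 - 12*√35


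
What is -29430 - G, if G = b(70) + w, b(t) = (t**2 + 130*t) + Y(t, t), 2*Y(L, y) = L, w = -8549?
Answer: -34916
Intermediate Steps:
Y(L, y) = L/2
b(t) = t**2 + 261*t/2 (b(t) = (t**2 + 130*t) + t/2 = t**2 + 261*t/2)
G = 5486 (G = (1/2)*70*(261 + 2*70) - 8549 = (1/2)*70*(261 + 140) - 8549 = (1/2)*70*401 - 8549 = 14035 - 8549 = 5486)
-29430 - G = -29430 - 1*5486 = -29430 - 5486 = -34916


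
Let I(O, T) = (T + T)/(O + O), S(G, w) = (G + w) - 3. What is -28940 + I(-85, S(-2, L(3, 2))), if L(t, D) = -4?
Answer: -2459891/85 ≈ -28940.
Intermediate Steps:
S(G, w) = -3 + G + w
I(O, T) = T/O (I(O, T) = (2*T)/((2*O)) = (2*T)*(1/(2*O)) = T/O)
-28940 + I(-85, S(-2, L(3, 2))) = -28940 + (-3 - 2 - 4)/(-85) = -28940 - 9*(-1/85) = -28940 + 9/85 = -2459891/85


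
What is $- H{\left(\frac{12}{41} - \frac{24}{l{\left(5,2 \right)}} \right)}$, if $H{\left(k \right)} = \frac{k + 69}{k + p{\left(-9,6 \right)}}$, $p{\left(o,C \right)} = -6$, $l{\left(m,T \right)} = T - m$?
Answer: $- \frac{3169}{94} \approx -33.713$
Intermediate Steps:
$H{\left(k \right)} = \frac{69 + k}{-6 + k}$ ($H{\left(k \right)} = \frac{k + 69}{k - 6} = \frac{69 + k}{-6 + k}$)
$- H{\left(\frac{12}{41} - \frac{24}{l{\left(5,2 \right)}} \right)} = - \frac{69 - \left(- \frac{12}{41} + \frac{24}{2 - 5}\right)}{-6 - \left(- \frac{12}{41} + \frac{24}{2 - 5}\right)} = - \frac{69 - \left(- \frac{12}{41} + \frac{24}{-3}\right)}{-6 - \left(- \frac{12}{41} + \frac{24}{-3}\right)} = - \frac{69 + \left(\frac{12}{41} - -8\right)}{-6 + \left(\frac{12}{41} - -8\right)} = - \frac{69 + \left(\frac{12}{41} + 8\right)}{-6 + \left(\frac{12}{41} + 8\right)} = - \frac{69 + \frac{340}{41}}{-6 + \frac{340}{41}} = - \frac{3169}{\frac{94}{41} \cdot 41} = - \frac{41 \cdot 3169}{94 \cdot 41} = \left(-1\right) \frac{3169}{94} = - \frac{3169}{94}$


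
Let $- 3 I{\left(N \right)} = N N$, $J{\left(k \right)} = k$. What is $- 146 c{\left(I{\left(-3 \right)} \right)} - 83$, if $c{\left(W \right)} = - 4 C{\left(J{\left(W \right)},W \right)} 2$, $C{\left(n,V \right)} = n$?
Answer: $-3587$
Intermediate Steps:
$I{\left(N \right)} = - \frac{N^{2}}{3}$ ($I{\left(N \right)} = - \frac{N N}{3} = - \frac{N^{2}}{3}$)
$c{\left(W \right)} = - 8 W$ ($c{\left(W \right)} = - 4 W 2 = - 8 W$)
$- 146 c{\left(I{\left(-3 \right)} \right)} - 83 = - 146 \left(- 8 \left(- \frac{\left(-3\right)^{2}}{3}\right)\right) - 83 = - 146 \left(- 8 \left(\left(- \frac{1}{3}\right) 9\right)\right) - 83 = - 146 \left(\left(-8\right) \left(-3\right)\right) - 83 = \left(-146\right) 24 - 83 = -3504 - 83 = -3587$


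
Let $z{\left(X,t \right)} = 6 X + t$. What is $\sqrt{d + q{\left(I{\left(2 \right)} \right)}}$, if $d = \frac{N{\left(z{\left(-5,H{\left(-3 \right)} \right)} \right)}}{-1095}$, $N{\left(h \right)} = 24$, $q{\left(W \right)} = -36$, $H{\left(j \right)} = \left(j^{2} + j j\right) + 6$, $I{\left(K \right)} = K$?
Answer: $\frac{2 i \sqrt{1199755}}{365} \approx 6.0018 i$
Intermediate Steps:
$H{\left(j \right)} = 6 + 2 j^{2}$ ($H{\left(j \right)} = \left(j^{2} + j^{2}\right) + 6 = 2 j^{2} + 6 = 6 + 2 j^{2}$)
$z{\left(X,t \right)} = t + 6 X$
$d = - \frac{8}{365}$ ($d = \frac{24}{-1095} = 24 \left(- \frac{1}{1095}\right) = - \frac{8}{365} \approx -0.021918$)
$\sqrt{d + q{\left(I{\left(2 \right)} \right)}} = \sqrt{- \frac{8}{365} - 36} = \sqrt{- \frac{13148}{365}} = \frac{2 i \sqrt{1199755}}{365}$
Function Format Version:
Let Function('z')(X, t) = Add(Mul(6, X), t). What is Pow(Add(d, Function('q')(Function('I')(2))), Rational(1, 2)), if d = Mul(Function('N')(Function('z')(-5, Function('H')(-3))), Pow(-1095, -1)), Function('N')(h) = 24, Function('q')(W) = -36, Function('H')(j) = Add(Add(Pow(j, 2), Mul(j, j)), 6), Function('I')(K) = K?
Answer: Mul(Rational(2, 365), I, Pow(1199755, Rational(1, 2))) ≈ Mul(6.0018, I)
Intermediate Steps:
Function('H')(j) = Add(6, Mul(2, Pow(j, 2))) (Function('H')(j) = Add(Add(Pow(j, 2), Pow(j, 2)), 6) = Add(Mul(2, Pow(j, 2)), 6) = Add(6, Mul(2, Pow(j, 2))))
Function('z')(X, t) = Add(t, Mul(6, X))
d = Rational(-8, 365) (d = Mul(24, Pow(-1095, -1)) = Mul(24, Rational(-1, 1095)) = Rational(-8, 365) ≈ -0.021918)
Pow(Add(d, Function('q')(Function('I')(2))), Rational(1, 2)) = Pow(Add(Rational(-8, 365), -36), Rational(1, 2)) = Pow(Rational(-13148, 365), Rational(1, 2)) = Mul(Rational(2, 365), I, Pow(1199755, Rational(1, 2)))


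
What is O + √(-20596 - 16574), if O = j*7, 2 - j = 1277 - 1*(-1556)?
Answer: -19817 + 3*I*√4130 ≈ -19817.0 + 192.8*I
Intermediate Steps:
j = -2831 (j = 2 - (1277 - 1*(-1556)) = 2 - (1277 + 1556) = 2 - 1*2833 = 2 - 2833 = -2831)
O = -19817 (O = -2831*7 = -19817)
O + √(-20596 - 16574) = -19817 + √(-20596 - 16574) = -19817 + √(-37170) = -19817 + 3*I*√4130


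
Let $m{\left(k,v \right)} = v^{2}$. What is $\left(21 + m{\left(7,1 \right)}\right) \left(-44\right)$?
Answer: $-968$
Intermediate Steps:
$\left(21 + m{\left(7,1 \right)}\right) \left(-44\right) = \left(21 + 1^{2}\right) \left(-44\right) = \left(21 + 1\right) \left(-44\right) = 22 \left(-44\right) = -968$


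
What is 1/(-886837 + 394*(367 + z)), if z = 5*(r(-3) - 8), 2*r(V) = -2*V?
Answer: -1/752089 ≈ -1.3296e-6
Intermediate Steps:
r(V) = -V (r(V) = (-2*V)/2 = -V)
z = -25 (z = 5*(-1*(-3) - 8) = 5*(3 - 8) = 5*(-5) = -25)
1/(-886837 + 394*(367 + z)) = 1/(-886837 + 394*(367 - 25)) = 1/(-886837 + 394*342) = 1/(-886837 + 134748) = 1/(-752089) = -1/752089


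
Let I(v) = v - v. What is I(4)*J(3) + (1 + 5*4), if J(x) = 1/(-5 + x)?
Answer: 21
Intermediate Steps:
I(v) = 0
I(4)*J(3) + (1 + 5*4) = 0/(-5 + 3) + (1 + 5*4) = 0/(-2) + (1 + 20) = 0*(-½) + 21 = 0 + 21 = 21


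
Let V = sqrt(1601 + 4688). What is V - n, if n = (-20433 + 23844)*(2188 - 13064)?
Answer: 37098036 + sqrt(6289) ≈ 3.7098e+7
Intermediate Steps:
V = sqrt(6289) ≈ 79.303
n = -37098036 (n = 3411*(-10876) = -37098036)
V - n = sqrt(6289) - 1*(-37098036) = sqrt(6289) + 37098036 = 37098036 + sqrt(6289)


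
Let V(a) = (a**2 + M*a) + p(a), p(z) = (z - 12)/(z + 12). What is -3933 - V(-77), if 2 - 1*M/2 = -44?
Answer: -180659/65 ≈ -2779.4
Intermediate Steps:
M = 92 (M = 4 - 2*(-44) = 4 + 88 = 92)
p(z) = (-12 + z)/(12 + z)
V(a) = a**2 + 92*a + (-12 + a)/(12 + a) (V(a) = (a**2 + 92*a) + (-12 + a)/(12 + a) = a**2 + 92*a + (-12 + a)/(12 + a))
-3933 - V(-77) = -3933 - (-12 - 77 - 77*(12 - 77)*(92 - 77))/(12 - 77) = -3933 - (-12 - 77 - 77*(-65)*15)/(-65) = -3933 - (-1)*(-12 - 77 + 75075)/65 = -3933 - (-1)*74986/65 = -3933 - 1*(-74986/65) = -3933 + 74986/65 = -180659/65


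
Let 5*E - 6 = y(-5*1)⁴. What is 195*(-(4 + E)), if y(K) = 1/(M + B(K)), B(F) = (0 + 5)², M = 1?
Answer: -35644131/35152 ≈ -1014.0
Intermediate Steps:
B(F) = 25 (B(F) = 5² = 25)
y(K) = 1/26 (y(K) = 1/(1 + 25) = 1/26)
E = 2741857/2284880 (E = 6/5 + (1/26)⁴/5 = 6/5 + (⅕)*(1/456976) = 6/5 + 1/2284880 = 2741857/2284880 ≈ 1.2000)
195*(-(4 + E)) = 195*(-(4 + 2741857/2284880)) = 195*(-1*11881377/2284880) = 195*(-11881377/2284880) = -35644131/35152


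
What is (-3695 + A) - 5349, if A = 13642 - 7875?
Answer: -3277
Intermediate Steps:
A = 5767
(-3695 + A) - 5349 = (-3695 + 5767) - 5349 = 2072 - 5349 = -3277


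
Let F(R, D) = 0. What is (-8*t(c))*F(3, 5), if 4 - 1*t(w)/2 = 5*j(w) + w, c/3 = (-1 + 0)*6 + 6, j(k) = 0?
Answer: 0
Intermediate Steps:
c = 0 (c = 3*((-1 + 0)*6 + 6) = 3*(-1*6 + 6) = 3*(-6 + 6) = 3*0 = 0)
t(w) = 8 - 2*w (t(w) = 8 - 2*(5*0 + w) = 8 - 2*(0 + w) = 8 - 2*w)
(-8*t(c))*F(3, 5) = -8*(8 - 2*0)*0 = -8*(8 + 0)*0 = -8*8*0 = -64*0 = 0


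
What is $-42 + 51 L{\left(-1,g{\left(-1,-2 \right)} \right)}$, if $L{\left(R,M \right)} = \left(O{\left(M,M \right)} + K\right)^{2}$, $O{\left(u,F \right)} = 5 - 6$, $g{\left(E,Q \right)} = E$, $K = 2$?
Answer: $9$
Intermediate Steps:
$O{\left(u,F \right)} = -1$ ($O{\left(u,F \right)} = 5 - 6 = -1$)
$L{\left(R,M \right)} = 1$ ($L{\left(R,M \right)} = \left(-1 + 2\right)^{2} = 1^{2} = 1$)
$-42 + 51 L{\left(-1,g{\left(-1,-2 \right)} \right)} = -42 + 51 \cdot 1 = -42 + 51 = 9$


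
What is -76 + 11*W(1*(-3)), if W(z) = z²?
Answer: 23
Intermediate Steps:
-76 + 11*W(1*(-3)) = -76 + 11*(1*(-3))² = -76 + 11*(-3)² = -76 + 11*9 = -76 + 99 = 23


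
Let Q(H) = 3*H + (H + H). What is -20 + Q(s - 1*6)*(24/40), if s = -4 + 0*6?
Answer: -50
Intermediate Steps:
s = -4 (s = -4 + 0 = -4)
Q(H) = 5*H (Q(H) = 3*H + 2*H = 5*H)
-20 + Q(s - 1*6)*(24/40) = -20 + (5*(-4 - 1*6))*(24/40) = -20 + (5*(-4 - 6))*(24*(1/40)) = -20 + (5*(-10))*(⅗) = -20 - 50*⅗ = -20 - 30 = -50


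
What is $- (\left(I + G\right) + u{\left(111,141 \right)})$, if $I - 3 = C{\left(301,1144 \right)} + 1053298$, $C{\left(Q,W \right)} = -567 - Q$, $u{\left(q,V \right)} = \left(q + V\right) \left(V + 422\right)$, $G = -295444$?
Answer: $-898865$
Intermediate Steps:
$u{\left(q,V \right)} = \left(422 + V\right) \left(V + q\right)$ ($u{\left(q,V \right)} = \left(V + q\right) \left(422 + V\right) = \left(422 + V\right) \left(V + q\right)$)
$I = 1052433$ ($I = 3 + \left(\left(-567 - 301\right) + 1053298\right) = 3 + \left(-868 + 1053298\right) = 3 + 1052430 = 1052433$)
$- (\left(I + G\right) + u{\left(111,141 \right)}) = - (\left(1052433 - 295444\right) + \left(141^{2} + 422 \cdot 141 + 422 \cdot 111 + 141 \cdot 111\right)) = - (756989 + \left(19881 + 59502 + 46842 + 15651\right)) = - (756989 + 141876) = \left(-1\right) 898865 = -898865$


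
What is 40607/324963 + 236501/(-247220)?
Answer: -66815211923/80337352860 ≈ -0.83168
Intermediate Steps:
40607/324963 + 236501/(-247220) = 40607*(1/324963) + 236501*(-1/247220) = 40607/324963 - 236501/247220 = -66815211923/80337352860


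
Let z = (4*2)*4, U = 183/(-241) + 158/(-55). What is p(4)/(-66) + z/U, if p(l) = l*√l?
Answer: -14189852/1588719 ≈ -8.9316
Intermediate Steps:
p(l) = l^(3/2)
U = -48143/13255 (U = 183*(-1/241) + 158*(-1/55) = -183/241 - 158/55 = -48143/13255 ≈ -3.6321)
z = 32 (z = 8*4 = 32)
p(4)/(-66) + z/U = 4^(3/2)/(-66) + 32/(-48143/13255) = 8*(-1/66) + 32*(-13255/48143) = -4/33 - 424160/48143 = -14189852/1588719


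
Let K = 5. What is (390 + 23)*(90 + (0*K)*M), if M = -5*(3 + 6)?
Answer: 37170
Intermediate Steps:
M = -45 (M = -5*9 = -45)
(390 + 23)*(90 + (0*K)*M) = (390 + 23)*(90 + (0*5)*(-45)) = 413*(90 + 0*(-45)) = 413*(90 + 0) = 413*90 = 37170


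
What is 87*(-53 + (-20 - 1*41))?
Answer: -9918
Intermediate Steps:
87*(-53 + (-20 - 1*41)) = 87*(-53 + (-20 - 41)) = 87*(-53 - 61) = 87*(-114) = -9918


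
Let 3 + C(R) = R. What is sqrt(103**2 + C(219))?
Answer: 5*sqrt(433) ≈ 104.04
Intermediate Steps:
C(R) = -3 + R
sqrt(103**2 + C(219)) = sqrt(103**2 + (-3 + 219)) = sqrt(10609 + 216) = sqrt(10825) = 5*sqrt(433)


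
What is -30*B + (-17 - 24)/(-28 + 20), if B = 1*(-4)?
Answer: 1001/8 ≈ 125.13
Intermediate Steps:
B = -4
-30*B + (-17 - 24)/(-28 + 20) = -30*(-4) + (-17 - 24)/(-28 + 20) = 120 - 41/(-8) = 120 - 41*(-⅛) = 120 + 41/8 = 1001/8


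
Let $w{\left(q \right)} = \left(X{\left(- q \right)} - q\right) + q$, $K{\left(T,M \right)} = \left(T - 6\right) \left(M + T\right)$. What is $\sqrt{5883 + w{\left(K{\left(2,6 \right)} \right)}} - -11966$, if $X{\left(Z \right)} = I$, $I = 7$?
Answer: $11966 + \sqrt{5890} \approx 12043.0$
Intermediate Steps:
$X{\left(Z \right)} = 7$
$K{\left(T,M \right)} = \left(-6 + T\right) \left(M + T\right)$
$w{\left(q \right)} = 7$ ($w{\left(q \right)} = \left(7 - q\right) + q = 7$)
$\sqrt{5883 + w{\left(K{\left(2,6 \right)} \right)}} - -11966 = \sqrt{5883 + 7} - -11966 = \sqrt{5890} + 11966 = 11966 + \sqrt{5890}$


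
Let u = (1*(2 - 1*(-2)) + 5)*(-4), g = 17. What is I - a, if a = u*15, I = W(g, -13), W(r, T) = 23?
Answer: 563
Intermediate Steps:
u = -36 (u = (1*(2 + 2) + 5)*(-4) = (1*4 + 5)*(-4) = (4 + 5)*(-4) = 9*(-4) = -36)
I = 23
a = -540 (a = -36*15 = -540)
I - a = 23 - 1*(-540) = 23 + 540 = 563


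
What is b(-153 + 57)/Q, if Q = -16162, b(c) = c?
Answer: 48/8081 ≈ 0.0059399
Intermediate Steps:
b(-153 + 57)/Q = (-153 + 57)/(-16162) = -96*(-1/16162) = 48/8081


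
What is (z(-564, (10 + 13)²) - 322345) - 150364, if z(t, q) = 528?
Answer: -472181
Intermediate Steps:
(z(-564, (10 + 13)²) - 322345) - 150364 = (528 - 322345) - 150364 = -321817 - 150364 = -472181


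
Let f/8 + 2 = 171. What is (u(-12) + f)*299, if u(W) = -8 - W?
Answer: 405444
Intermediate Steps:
f = 1352 (f = -16 + 8*171 = -16 + 1368 = 1352)
(u(-12) + f)*299 = ((-8 - 1*(-12)) + 1352)*299 = ((-8 + 12) + 1352)*299 = (4 + 1352)*299 = 1356*299 = 405444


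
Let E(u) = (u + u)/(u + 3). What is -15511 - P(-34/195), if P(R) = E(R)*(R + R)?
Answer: -1666584019/107445 ≈ -15511.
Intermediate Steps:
E(u) = 2*u/(3 + u) (E(u) = (2*u)/(3 + u) = 2*u/(3 + u))
P(R) = 4*R²/(3 + R) (P(R) = (2*R/(3 + R))*(R + R) = (2*R/(3 + R))*(2*R) = 4*R²/(3 + R))
-15511 - P(-34/195) = -15511 - 4*(-34/195)²/(3 - 34/195) = -15511 - 4*1156/(38025*551/195) = -15511 - 4*1156*195/(38025*551) = -15511 - 1*4624/107445 = -15511 - 4624/107445 = -1666584019/107445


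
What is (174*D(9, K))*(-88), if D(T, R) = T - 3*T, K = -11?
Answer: 275616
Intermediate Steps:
D(T, R) = -2*T
(174*D(9, K))*(-88) = (174*(-2*9))*(-88) = (174*(-18))*(-88) = -3132*(-88) = 275616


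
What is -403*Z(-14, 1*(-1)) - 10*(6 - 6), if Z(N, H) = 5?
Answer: -2015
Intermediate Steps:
-403*Z(-14, 1*(-1)) - 10*(6 - 6) = -403*5 - 10*(6 - 6) = -2015 - 10*0 = -2015 + 0 = -2015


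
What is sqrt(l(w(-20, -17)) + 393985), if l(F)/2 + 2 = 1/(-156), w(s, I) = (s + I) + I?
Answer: sqrt(2396980326)/78 ≈ 627.68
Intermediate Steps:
w(s, I) = s + 2*I (w(s, I) = (I + s) + I = s + 2*I)
l(F) = -313/78 (l(F) = -4 + 2/(-156) = -4 + 2*(-1/156) = -4 - 1/78 = -313/78)
sqrt(l(w(-20, -17)) + 393985) = sqrt(-313/78 + 393985) = sqrt(30730517/78) = sqrt(2396980326)/78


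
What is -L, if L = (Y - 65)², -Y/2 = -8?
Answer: -2401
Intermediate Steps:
Y = 16 (Y = -2*(-8) = 16)
L = 2401 (L = (16 - 65)² = (-49)² = 2401)
-L = -1*2401 = -2401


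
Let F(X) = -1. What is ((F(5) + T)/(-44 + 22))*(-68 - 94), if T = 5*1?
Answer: 324/11 ≈ 29.455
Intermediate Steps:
T = 5
((F(5) + T)/(-44 + 22))*(-68 - 94) = ((-1 + 5)/(-44 + 22))*(-68 - 94) = (4/(-22))*(-162) = (4*(-1/22))*(-162) = -2/11*(-162) = 324/11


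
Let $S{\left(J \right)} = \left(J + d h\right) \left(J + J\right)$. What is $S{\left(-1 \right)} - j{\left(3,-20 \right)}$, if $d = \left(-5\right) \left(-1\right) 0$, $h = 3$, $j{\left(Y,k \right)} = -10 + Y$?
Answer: $9$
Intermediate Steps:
$d = 0$ ($d = 5 \cdot 0 = 0$)
$S{\left(J \right)} = 2 J^{2}$ ($S{\left(J \right)} = \left(J + 0 \cdot 3\right) \left(J + J\right) = \left(J + 0\right) 2 J = J 2 J = 2 J^{2}$)
$S{\left(-1 \right)} - j{\left(3,-20 \right)} = 2 \left(-1\right)^{2} - \left(-10 + 3\right) = 2 \cdot 1 - -7 = 2 + 7 = 9$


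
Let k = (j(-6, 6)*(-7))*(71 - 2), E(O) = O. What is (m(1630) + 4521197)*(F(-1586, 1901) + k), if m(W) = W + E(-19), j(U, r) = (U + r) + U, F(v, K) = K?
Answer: 21704955592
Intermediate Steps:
j(U, r) = r + 2*U
m(W) = -19 + W (m(W) = W - 19 = -19 + W)
k = 2898 (k = ((6 + 2*(-6))*(-7))*(71 - 2) = ((6 - 12)*(-7))*69 = -6*(-7)*69 = 42*69 = 2898)
(m(1630) + 4521197)*(F(-1586, 1901) + k) = ((-19 + 1630) + 4521197)*(1901 + 2898) = (1611 + 4521197)*4799 = 4522808*4799 = 21704955592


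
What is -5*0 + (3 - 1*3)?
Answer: 0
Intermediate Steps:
-5*0 + (3 - 1*3) = 0 + (3 - 3) = 0 + 0 = 0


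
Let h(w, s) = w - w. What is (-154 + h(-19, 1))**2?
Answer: 23716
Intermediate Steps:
h(w, s) = 0
(-154 + h(-19, 1))**2 = (-154 + 0)**2 = (-154)**2 = 23716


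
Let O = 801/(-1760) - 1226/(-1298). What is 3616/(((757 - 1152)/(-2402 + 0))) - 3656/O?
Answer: 291455083072/20074295 ≈ 14519.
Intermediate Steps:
O = 50821/103840 (O = 801*(-1/1760) - 1226*(-1/1298) = -801/1760 + 613/649 = 50821/103840 ≈ 0.48942)
3616/(((757 - 1152)/(-2402 + 0))) - 3656/O = 3616/(((757 - 1152)/(-2402 + 0))) - 3656/50821/103840 = 3616/((-395/(-2402))) - 3656*103840/50821 = 3616/((-395*(-1/2402))) - 379639040/50821 = 3616/(395/2402) - 379639040/50821 = 3616*(2402/395) - 379639040/50821 = 8685632/395 - 379639040/50821 = 291455083072/20074295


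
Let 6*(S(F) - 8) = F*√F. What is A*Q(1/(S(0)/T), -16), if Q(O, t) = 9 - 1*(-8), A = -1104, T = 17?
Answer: -18768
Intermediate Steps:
S(F) = 8 + F^(3/2)/6 (S(F) = 8 + (F*√F)/6 = 8 + F^(3/2)/6)
Q(O, t) = 17 (Q(O, t) = 9 + 8 = 17)
A*Q(1/(S(0)/T), -16) = -1104*17 = -18768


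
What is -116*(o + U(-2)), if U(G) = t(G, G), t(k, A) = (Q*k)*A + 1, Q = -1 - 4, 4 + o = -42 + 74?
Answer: -1044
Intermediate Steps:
o = 28 (o = -4 + (-42 + 74) = -4 + 32 = 28)
Q = -5
t(k, A) = 1 - 5*A*k (t(k, A) = (-5*k)*A + 1 = -5*A*k + 1 = 1 - 5*A*k)
U(G) = 1 - 5*G**2 (U(G) = 1 - 5*G*G = 1 - 5*G**2)
-116*(o + U(-2)) = -116*(28 + (1 - 5*(-2)**2)) = -116*(28 + (1 - 5*4)) = -116*(28 + (1 - 20)) = -116*(28 - 19) = -116*9 = -1044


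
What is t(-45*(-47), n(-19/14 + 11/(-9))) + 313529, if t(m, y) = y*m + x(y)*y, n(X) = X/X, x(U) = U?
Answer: 315645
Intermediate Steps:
n(X) = 1
t(m, y) = y² + m*y (t(m, y) = y*m + y*y = m*y + y² = y² + m*y)
t(-45*(-47), n(-19/14 + 11/(-9))) + 313529 = 1*(-45*(-47) + 1) + 313529 = 1*(2115 + 1) + 313529 = 1*2116 + 313529 = 2116 + 313529 = 315645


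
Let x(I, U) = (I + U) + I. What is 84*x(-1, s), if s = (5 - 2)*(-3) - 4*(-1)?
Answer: -588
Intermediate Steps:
s = -5 (s = 3*(-3) + 4 = -9 + 4 = -5)
x(I, U) = U + 2*I
84*x(-1, s) = 84*(-5 + 2*(-1)) = 84*(-5 - 2) = 84*(-7) = -588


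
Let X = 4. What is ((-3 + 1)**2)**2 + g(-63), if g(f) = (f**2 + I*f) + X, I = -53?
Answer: 7328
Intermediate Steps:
g(f) = 4 + f**2 - 53*f (g(f) = (f**2 - 53*f) + 4 = 4 + f**2 - 53*f)
((-3 + 1)**2)**2 + g(-63) = ((-3 + 1)**2)**2 + (4 + (-63)**2 - 53*(-63)) = ((-2)**2)**2 + (4 + 3969 + 3339) = 4**2 + 7312 = 16 + 7312 = 7328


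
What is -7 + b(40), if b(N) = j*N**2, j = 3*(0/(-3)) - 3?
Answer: -4807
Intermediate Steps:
j = -3 (j = 3*(0*(-1/3)) - 3 = 3*0 - 3 = 0 - 3 = -3)
b(N) = -3*N**2
-7 + b(40) = -7 - 3*40**2 = -7 - 3*1600 = -7 - 4800 = -4807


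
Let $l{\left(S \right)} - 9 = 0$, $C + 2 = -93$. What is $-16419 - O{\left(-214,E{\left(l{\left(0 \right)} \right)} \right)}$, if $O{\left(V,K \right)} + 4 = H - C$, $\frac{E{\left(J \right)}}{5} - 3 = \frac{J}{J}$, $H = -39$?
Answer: $-16471$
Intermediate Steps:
$C = -95$ ($C = -2 - 93 = -95$)
$l{\left(S \right)} = 9$ ($l{\left(S \right)} = 9 + 0 = 9$)
$E{\left(J \right)} = 20$ ($E{\left(J \right)} = 15 + 5 \frac{J}{J} = 15 + 5 \cdot 1 = 15 + 5 = 20$)
$O{\left(V,K \right)} = 52$ ($O{\left(V,K \right)} = -4 - -56 = -4 + \left(-39 + 95\right) = -4 + 56 = 52$)
$-16419 - O{\left(-214,E{\left(l{\left(0 \right)} \right)} \right)} = -16419 - 52 = -16471$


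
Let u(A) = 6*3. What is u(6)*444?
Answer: 7992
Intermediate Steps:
u(A) = 18
u(6)*444 = 18*444 = 7992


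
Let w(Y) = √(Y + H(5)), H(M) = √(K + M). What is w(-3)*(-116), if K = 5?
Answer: -116*√(-3 + √10) ≈ -46.729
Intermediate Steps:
H(M) = √(5 + M)
w(Y) = √(Y + √10) (w(Y) = √(Y + √(5 + 5)) = √(Y + √10))
w(-3)*(-116) = √(-3 + √10)*(-116) = -116*√(-3 + √10)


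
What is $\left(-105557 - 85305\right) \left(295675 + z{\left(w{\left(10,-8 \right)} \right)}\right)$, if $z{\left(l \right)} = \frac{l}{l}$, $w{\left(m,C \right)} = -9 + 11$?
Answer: $-56433312712$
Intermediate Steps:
$w{\left(m,C \right)} = 2$
$z{\left(l \right)} = 1$
$\left(-105557 - 85305\right) \left(295675 + z{\left(w{\left(10,-8 \right)} \right)}\right) = \left(-105557 - 85305\right) \left(295675 + 1\right) = \left(-190862\right) 295676 = -56433312712$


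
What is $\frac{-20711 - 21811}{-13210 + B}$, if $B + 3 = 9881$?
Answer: $\frac{21261}{1666} \approx 12.762$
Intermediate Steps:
$B = 9878$ ($B = -3 + 9881 = 9878$)
$\frac{-20711 - 21811}{-13210 + B} = \frac{-20711 - 21811}{-13210 + 9878} = - \frac{42522}{-3332} = \left(-42522\right) \left(- \frac{1}{3332}\right) = \frac{21261}{1666}$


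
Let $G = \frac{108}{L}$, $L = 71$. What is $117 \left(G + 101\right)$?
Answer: $\frac{851643}{71} \approx 11995.0$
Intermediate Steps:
$G = \frac{108}{71} \approx 1.5211$
$117 \left(G + 101\right) = 117 \left(\frac{108}{71} + 101\right) = 117 \cdot \frac{7279}{71} = \frac{851643}{71}$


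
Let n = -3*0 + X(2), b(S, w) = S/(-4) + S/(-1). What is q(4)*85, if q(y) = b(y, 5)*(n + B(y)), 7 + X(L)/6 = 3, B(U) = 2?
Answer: 9350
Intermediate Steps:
b(S, w) = -5*S/4 (b(S, w) = S*(-¼) + S*(-1) = -S/4 - S = -5*S/4)
X(L) = -24 (X(L) = -42 + 6*3 = -42 + 18 = -24)
n = -24 (n = -3*0 - 24 = 0 - 24 = -24)
q(y) = 55*y/2 (q(y) = (-5*y/4)*(-24 + 2) = -5*y/4*(-22) = 55*y/2)
q(4)*85 = ((55/2)*4)*85 = 110*85 = 9350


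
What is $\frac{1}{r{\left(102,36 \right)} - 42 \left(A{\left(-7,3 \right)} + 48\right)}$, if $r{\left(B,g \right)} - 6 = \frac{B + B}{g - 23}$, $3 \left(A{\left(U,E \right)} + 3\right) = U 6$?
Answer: $- \frac{13}{16644} \approx -0.00078106$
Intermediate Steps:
$A{\left(U,E \right)} = -3 + 2 U$ ($A{\left(U,E \right)} = -3 + \frac{U 6}{3} = -3 + \frac{6 U}{3} = -3 + 2 U$)
$r{\left(B,g \right)} = 6 + \frac{2 B}{-23 + g}$ ($r{\left(B,g \right)} = 6 + \frac{B + B}{g - 23} = 6 + \frac{2 B}{-23 + g}$)
$\frac{1}{r{\left(102,36 \right)} - 42 \left(A{\left(-7,3 \right)} + 48\right)} = \frac{1}{\frac{2 \left(-69 + 102 + 3 \cdot 36\right)}{-23 + 36} - 42 \left(\left(-3 + 2 \left(-7\right)\right) + 48\right)} = \frac{1}{\frac{2 \left(-69 + 102 + 108\right)}{13} - 42 \left(\left(-3 - 14\right) + 48\right)} = \frac{1}{2 \cdot \frac{1}{13} \cdot 141 - 42 \left(-17 + 48\right)} = \frac{1}{\frac{282}{13} - 1302} = \frac{1}{- \frac{16644}{13}} = - \frac{13}{16644}$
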